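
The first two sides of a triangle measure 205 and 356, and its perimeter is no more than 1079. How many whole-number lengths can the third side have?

Triangle inequality: 151 < x < 561. Perimeter ≤ 1079 gives x ≤ 1079 − 205 − 356 = 518.
So 151 < x ≤ 518; integers 152 through 518: 367 values.

367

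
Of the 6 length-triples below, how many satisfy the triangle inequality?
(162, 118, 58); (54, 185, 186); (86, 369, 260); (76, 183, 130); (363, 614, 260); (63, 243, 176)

4

(58,118,162): 58+118 > 162 → valid
(54,185,186): 54+185 > 186 → valid
(86,260,369): 86+260 ≤ 369 → not valid
(76,130,183): 76+130 > 183 → valid
(260,363,614): 260+363 > 614 → valid
(63,176,243): 63+176 ≤ 243 → not valid
4 of the 6 triples form a triangle.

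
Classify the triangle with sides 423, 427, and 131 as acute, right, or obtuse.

Compare the square of the longest side to the sum of squares of the other two: 131² + 423² = 196090 > 182329 = 427².

acute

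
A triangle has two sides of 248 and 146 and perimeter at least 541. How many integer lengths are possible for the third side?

247

Triangle inequality: 102 < x < 394. Perimeter ≥ 541 gives x ≥ 541 − 248 − 146 = 147.
So 147 ≤ x < 394; integers 147 through 393: 247 values.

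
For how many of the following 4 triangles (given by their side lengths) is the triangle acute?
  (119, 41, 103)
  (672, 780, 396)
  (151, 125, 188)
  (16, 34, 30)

1

(119,41,103): 41²+103² = 12290 < 14161 = 119² → obtuse
(672,780,396): 396²+672² = 608400 = 780² → right
(151,125,188): 125²+151² = 38426 > 35344 = 188² → acute
(16,34,30): 16²+30² = 1156 = 34² → right
1 of the 4 is acute.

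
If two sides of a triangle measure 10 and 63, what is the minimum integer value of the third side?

54

The third side must be strictly greater than |10 − 63| = 53.
The smallest integer above 53 is 54.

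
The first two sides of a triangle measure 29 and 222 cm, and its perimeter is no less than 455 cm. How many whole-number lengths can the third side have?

47

Triangle inequality: 193 < x < 251. Perimeter ≥ 455 gives x ≥ 455 − 29 − 222 = 204.
So 204 ≤ x < 251; integers 204 through 250: 47 values.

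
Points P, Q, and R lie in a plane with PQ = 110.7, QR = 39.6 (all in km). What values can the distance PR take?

71.1 ≤ PR ≤ 150.3 km

By the triangle inequality, |110.7 − 39.6| ≤ PR ≤ 110.7 + 39.6.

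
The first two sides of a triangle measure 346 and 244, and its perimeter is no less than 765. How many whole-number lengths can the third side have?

415

Triangle inequality: 102 < x < 590. Perimeter ≥ 765 gives x ≥ 765 − 346 − 244 = 175.
So 175 ≤ x < 590; integers 175 through 589: 415 values.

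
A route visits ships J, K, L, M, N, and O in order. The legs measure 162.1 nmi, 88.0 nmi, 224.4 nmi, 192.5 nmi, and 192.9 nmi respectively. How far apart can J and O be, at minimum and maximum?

The maximum is all hops collinear in one direction: 162.1 + 88.0 + 224.4 + 192.5 + 192.9 = 859.9.
The longest hop is 224.4; the others sum to 635.5. Since 224.4 ≤ 635.5, the path can fold back on itself completely, so the minimum distance is 0.

0 ≤ JO ≤ 859.9 nmi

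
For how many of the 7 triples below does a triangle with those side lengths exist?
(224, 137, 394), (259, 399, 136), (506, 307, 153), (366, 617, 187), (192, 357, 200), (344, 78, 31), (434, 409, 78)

2

(137,224,394): 137+224 ≤ 394 → not valid
(136,259,399): 136+259 ≤ 399 → not valid
(153,307,506): 153+307 ≤ 506 → not valid
(187,366,617): 187+366 ≤ 617 → not valid
(192,200,357): 192+200 > 357 → valid
(31,78,344): 31+78 ≤ 344 → not valid
(78,409,434): 78+409 > 434 → valid
2 of the 7 triples form a triangle.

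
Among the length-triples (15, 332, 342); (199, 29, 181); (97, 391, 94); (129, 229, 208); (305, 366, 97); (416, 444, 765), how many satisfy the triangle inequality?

5

(15,332,342): 15+332 > 342 → valid
(29,181,199): 29+181 > 199 → valid
(94,97,391): 94+97 ≤ 391 → not valid
(129,208,229): 129+208 > 229 → valid
(97,305,366): 97+305 > 366 → valid
(416,444,765): 416+444 > 765 → valid
5 of the 6 triples form a triangle.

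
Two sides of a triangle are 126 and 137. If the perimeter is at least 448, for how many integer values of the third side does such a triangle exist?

78

Triangle inequality: 11 < x < 263. Perimeter ≥ 448 gives x ≥ 448 − 126 − 137 = 185.
So 185 ≤ x < 263; integers 185 through 262: 78 values.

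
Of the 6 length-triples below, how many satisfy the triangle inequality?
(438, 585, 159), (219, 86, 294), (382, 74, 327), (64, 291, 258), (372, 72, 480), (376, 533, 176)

5

(159,438,585): 159+438 > 585 → valid
(86,219,294): 86+219 > 294 → valid
(74,327,382): 74+327 > 382 → valid
(64,258,291): 64+258 > 291 → valid
(72,372,480): 72+372 ≤ 480 → not valid
(176,376,533): 176+376 > 533 → valid
5 of the 6 triples form a triangle.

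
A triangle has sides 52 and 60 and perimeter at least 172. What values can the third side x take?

60 ≤ x < 112

Triangle inequality alone gives 8 < x < 112.
The perimeter condition gives x ≥ 172 − 52 − 60 = 60.
Intersecting the two: 60 ≤ x < 112.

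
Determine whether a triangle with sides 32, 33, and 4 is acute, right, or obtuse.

Compare the square of the longest side to the sum of squares of the other two: 4² + 32² = 1040 < 1089 = 33².

obtuse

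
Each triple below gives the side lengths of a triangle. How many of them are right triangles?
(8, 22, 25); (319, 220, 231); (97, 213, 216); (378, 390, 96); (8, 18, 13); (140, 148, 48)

3

(8,22,25): 8²+22² = 548 < 625 = 25² → obtuse
(319,220,231): 220²+231² = 101761 = 319² → right
(97,213,216): 97²+213² = 54778 > 46656 = 216² → acute
(378,390,96): 96²+378² = 152100 = 390² → right
(8,18,13): 8²+13² = 233 < 324 = 18² → obtuse
(140,148,48): 48²+140² = 21904 = 148² → right
3 of the 6 are right.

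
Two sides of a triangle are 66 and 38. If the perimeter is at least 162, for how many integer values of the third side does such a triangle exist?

46

Triangle inequality: 28 < x < 104. Perimeter ≥ 162 gives x ≥ 162 − 66 − 38 = 58.
So 58 ≤ x < 104; integers 58 through 103: 46 values.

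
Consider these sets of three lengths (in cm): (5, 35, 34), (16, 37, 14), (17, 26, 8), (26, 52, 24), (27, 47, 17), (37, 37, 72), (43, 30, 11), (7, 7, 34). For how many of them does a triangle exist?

2

(5,34,35): 5+34 > 35 → valid
(14,16,37): 14+16 ≤ 37 → not valid
(8,17,26): 8+17 ≤ 26 → not valid
(24,26,52): 24+26 ≤ 52 → not valid
(17,27,47): 17+27 ≤ 47 → not valid
(37,37,72): 37+37 > 72 → valid
(11,30,43): 11+30 ≤ 43 → not valid
(7,7,34): 7+7 ≤ 34 → not valid
2 of the 8 triples form a triangle.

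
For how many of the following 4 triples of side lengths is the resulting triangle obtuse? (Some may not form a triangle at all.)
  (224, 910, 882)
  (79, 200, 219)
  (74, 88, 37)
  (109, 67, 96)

2

(224,910,882): 224²+882² = 828100 = 910² → right
(79,200,219): 79²+200² = 46241 < 47961 = 219² → obtuse
(74,88,37): 37²+74² = 6845 < 7744 = 88² → obtuse
(109,67,96): 67²+96² = 13705 > 11881 = 109² → acute
2 of the 4 are obtuse.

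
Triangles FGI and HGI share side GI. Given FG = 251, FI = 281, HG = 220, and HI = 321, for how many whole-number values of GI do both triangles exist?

430

From triangle FGI: 30 < GI < 532.
From triangle HGI: 101 < GI < 541.
Intersection: 101 < GI < 532, so integers 102 through 531: 430 values.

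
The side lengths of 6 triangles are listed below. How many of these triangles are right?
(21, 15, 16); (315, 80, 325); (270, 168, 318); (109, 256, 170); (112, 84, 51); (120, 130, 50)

(21,15,16): 15²+16² = 481 > 441 = 21² → acute
(315,80,325): 80²+315² = 105625 = 325² → right
(270,168,318): 168²+270² = 101124 = 318² → right
(109,256,170): 109²+170² = 40781 < 65536 = 256² → obtuse
(112,84,51): 51²+84² = 9657 < 12544 = 112² → obtuse
(120,130,50): 50²+120² = 16900 = 130² → right
3 of the 6 are right.

3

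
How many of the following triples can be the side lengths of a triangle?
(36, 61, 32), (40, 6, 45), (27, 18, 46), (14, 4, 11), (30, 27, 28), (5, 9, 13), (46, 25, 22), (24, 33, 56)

(32,36,61): 32+36 > 61 → valid
(6,40,45): 6+40 > 45 → valid
(18,27,46): 18+27 ≤ 46 → not valid
(4,11,14): 4+11 > 14 → valid
(27,28,30): 27+28 > 30 → valid
(5,9,13): 5+9 > 13 → valid
(22,25,46): 22+25 > 46 → valid
(24,33,56): 24+33 > 56 → valid
7 of the 8 triples form a triangle.

7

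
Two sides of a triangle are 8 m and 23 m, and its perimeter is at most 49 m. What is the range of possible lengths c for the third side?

15 < c ≤ 18 m

Triangle inequality alone gives 15 < c < 31.
The perimeter condition gives c ≤ 49 − 8 − 23 = 18.
Intersecting the two: 15 < c ≤ 18.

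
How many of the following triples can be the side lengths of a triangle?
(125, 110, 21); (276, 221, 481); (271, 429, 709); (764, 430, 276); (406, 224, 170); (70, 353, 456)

2

(21,110,125): 21+110 > 125 → valid
(221,276,481): 221+276 > 481 → valid
(271,429,709): 271+429 ≤ 709 → not valid
(276,430,764): 276+430 ≤ 764 → not valid
(170,224,406): 170+224 ≤ 406 → not valid
(70,353,456): 70+353 ≤ 456 → not valid
2 of the 6 triples form a triangle.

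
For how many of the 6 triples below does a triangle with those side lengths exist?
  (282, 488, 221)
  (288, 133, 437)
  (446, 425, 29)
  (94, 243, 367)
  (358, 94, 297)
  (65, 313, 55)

3

(221,282,488): 221+282 > 488 → valid
(133,288,437): 133+288 ≤ 437 → not valid
(29,425,446): 29+425 > 446 → valid
(94,243,367): 94+243 ≤ 367 → not valid
(94,297,358): 94+297 > 358 → valid
(55,65,313): 55+65 ≤ 313 → not valid
3 of the 6 triples form a triangle.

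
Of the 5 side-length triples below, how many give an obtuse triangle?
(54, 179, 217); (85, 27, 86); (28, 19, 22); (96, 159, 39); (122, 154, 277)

(54,179,217): 54²+179² = 34957 < 47089 = 217² → obtuse
(85,27,86): 27²+85² = 7954 > 7396 = 86² → acute
(28,19,22): 19²+22² = 845 > 784 = 28² → acute
(96,159,39): 39+96 ≤ 159, not a triangle
(122,154,277): 122+154 ≤ 277, not a triangle
1 of the 5 is obtuse.

1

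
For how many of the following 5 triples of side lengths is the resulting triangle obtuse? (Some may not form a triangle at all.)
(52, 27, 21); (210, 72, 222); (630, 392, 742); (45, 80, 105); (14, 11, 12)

1

(52,27,21): 21+27 ≤ 52, not a triangle
(210,72,222): 72²+210² = 49284 = 222² → right
(630,392,742): 392²+630² = 550564 = 742² → right
(45,80,105): 45²+80² = 8425 < 11025 = 105² → obtuse
(14,11,12): 11²+12² = 265 > 196 = 14² → acute
1 of the 5 is obtuse.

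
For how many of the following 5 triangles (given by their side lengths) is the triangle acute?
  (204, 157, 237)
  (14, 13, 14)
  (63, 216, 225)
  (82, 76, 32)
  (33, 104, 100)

4

(204,157,237): 157²+204² = 66265 > 56169 = 237² → acute
(14,13,14): 13²+14² = 365 > 196 = 14² → acute
(63,216,225): 63²+216² = 50625 = 225² → right
(82,76,32): 32²+76² = 6800 > 6724 = 82² → acute
(33,104,100): 33²+100² = 11089 > 10816 = 104² → acute
4 of the 5 are acute.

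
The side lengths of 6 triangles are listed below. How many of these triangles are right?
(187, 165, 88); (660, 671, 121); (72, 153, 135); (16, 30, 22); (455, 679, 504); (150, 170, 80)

(187,165,88): 88²+165² = 34969 = 187² → right
(660,671,121): 121²+660² = 450241 = 671² → right
(72,153,135): 72²+135² = 23409 = 153² → right
(16,30,22): 16²+22² = 740 < 900 = 30² → obtuse
(455,679,504): 455²+504² = 461041 = 679² → right
(150,170,80): 80²+150² = 28900 = 170² → right
5 of the 6 are right.

5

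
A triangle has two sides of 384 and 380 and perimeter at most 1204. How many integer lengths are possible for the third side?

Triangle inequality: 4 < x < 764. Perimeter ≤ 1204 gives x ≤ 1204 − 384 − 380 = 440.
So 4 < x ≤ 440; integers 5 through 440: 436 values.

436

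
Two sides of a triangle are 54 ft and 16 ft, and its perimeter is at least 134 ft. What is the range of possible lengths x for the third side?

64 ≤ x < 70

Triangle inequality alone gives 38 < x < 70.
The perimeter condition gives x ≥ 134 − 54 − 16 = 64.
Intersecting the two: 64 ≤ x < 70.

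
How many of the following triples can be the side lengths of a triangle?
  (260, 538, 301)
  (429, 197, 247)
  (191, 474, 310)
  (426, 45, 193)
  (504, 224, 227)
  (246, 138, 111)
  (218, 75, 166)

(260,301,538): 260+301 > 538 → valid
(197,247,429): 197+247 > 429 → valid
(191,310,474): 191+310 > 474 → valid
(45,193,426): 45+193 ≤ 426 → not valid
(224,227,504): 224+227 ≤ 504 → not valid
(111,138,246): 111+138 > 246 → valid
(75,166,218): 75+166 > 218 → valid
5 of the 7 triples form a triangle.

5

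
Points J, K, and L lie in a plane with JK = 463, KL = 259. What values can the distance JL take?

By the triangle inequality, |463 − 259| ≤ JL ≤ 463 + 259.

204 ≤ JL ≤ 722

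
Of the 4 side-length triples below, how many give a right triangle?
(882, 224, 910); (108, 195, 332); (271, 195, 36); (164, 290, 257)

1

(882,224,910): 224²+882² = 828100 = 910² → right
(108,195,332): 108+195 ≤ 332, not a triangle
(271,195,36): 36+195 ≤ 271, not a triangle
(164,290,257): 164²+257² = 92945 > 84100 = 290² → acute
1 of the 4 is right.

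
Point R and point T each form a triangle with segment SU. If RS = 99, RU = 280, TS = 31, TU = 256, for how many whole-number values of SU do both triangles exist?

61

From triangle RSU: 181 < SU < 379.
From triangle TSU: 225 < SU < 287.
Intersection: 225 < SU < 287, so integers 226 through 286: 61 values.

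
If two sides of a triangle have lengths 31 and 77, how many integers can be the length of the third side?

The third side lies in the open interval (46, 108).
Integers from 47 to 107 inclusive: 107 − 47 + 1 = 61.

61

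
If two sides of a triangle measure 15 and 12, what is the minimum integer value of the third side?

The third side must be strictly greater than |15 − 12| = 3.
The smallest integer above 3 is 4.

4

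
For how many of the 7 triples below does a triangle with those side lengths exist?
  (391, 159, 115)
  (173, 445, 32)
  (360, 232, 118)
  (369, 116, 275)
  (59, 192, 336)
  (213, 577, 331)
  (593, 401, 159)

(115,159,391): 115+159 ≤ 391 → not valid
(32,173,445): 32+173 ≤ 445 → not valid
(118,232,360): 118+232 ≤ 360 → not valid
(116,275,369): 116+275 > 369 → valid
(59,192,336): 59+192 ≤ 336 → not valid
(213,331,577): 213+331 ≤ 577 → not valid
(159,401,593): 159+401 ≤ 593 → not valid
1 of the 7 triples forms a triangle.

1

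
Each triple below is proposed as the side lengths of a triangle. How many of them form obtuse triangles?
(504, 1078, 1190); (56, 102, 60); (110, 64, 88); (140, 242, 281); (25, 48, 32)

(504,1078,1190): 504²+1078² = 1416100 = 1190² → right
(56,102,60): 56²+60² = 6736 < 10404 = 102² → obtuse
(110,64,88): 64²+88² = 11840 < 12100 = 110² → obtuse
(140,242,281): 140²+242² = 78164 < 78961 = 281² → obtuse
(25,48,32): 25²+32² = 1649 < 2304 = 48² → obtuse
4 of the 5 are obtuse.

4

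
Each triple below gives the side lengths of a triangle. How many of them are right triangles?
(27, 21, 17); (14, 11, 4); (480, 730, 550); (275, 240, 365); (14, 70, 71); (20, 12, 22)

2

(27,21,17): 17²+21² = 730 > 729 = 27² → acute
(14,11,4): 4²+11² = 137 < 196 = 14² → obtuse
(480,730,550): 480²+550² = 532900 = 730² → right
(275,240,365): 240²+275² = 133225 = 365² → right
(14,70,71): 14²+70² = 5096 > 5041 = 71² → acute
(20,12,22): 12²+20² = 544 > 484 = 22² → acute
2 of the 6 are right.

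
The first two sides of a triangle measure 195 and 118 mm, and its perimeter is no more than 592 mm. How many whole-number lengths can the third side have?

Triangle inequality: 77 < x < 313. Perimeter ≤ 592 gives x ≤ 592 − 195 − 118 = 279.
So 77 < x ≤ 279; integers 78 through 279: 202 values.

202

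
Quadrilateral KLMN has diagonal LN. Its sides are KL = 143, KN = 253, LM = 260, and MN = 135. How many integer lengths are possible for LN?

From triangle KLN: 110 < LN < 396.
From triangle MLN: 125 < LN < 395.
Intersection: 125 < LN < 395, so integers 126 through 394: 269 values.

269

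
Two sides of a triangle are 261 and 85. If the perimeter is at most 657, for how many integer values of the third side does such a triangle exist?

135

Triangle inequality: 176 < x < 346. Perimeter ≤ 657 gives x ≤ 657 − 261 − 85 = 311.
So 176 < x ≤ 311; integers 177 through 311: 135 values.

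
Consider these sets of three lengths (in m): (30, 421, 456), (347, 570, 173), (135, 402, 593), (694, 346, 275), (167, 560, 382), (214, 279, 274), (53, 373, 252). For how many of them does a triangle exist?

1

(30,421,456): 30+421 ≤ 456 → not valid
(173,347,570): 173+347 ≤ 570 → not valid
(135,402,593): 135+402 ≤ 593 → not valid
(275,346,694): 275+346 ≤ 694 → not valid
(167,382,560): 167+382 ≤ 560 → not valid
(214,274,279): 214+274 > 279 → valid
(53,252,373): 53+252 ≤ 373 → not valid
1 of the 7 triples forms a triangle.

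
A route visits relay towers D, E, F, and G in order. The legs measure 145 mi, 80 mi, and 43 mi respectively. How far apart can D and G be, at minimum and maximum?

The maximum is all hops collinear in one direction: 145 + 80 + 43 = 268.
The longest hop is 145; the others sum to 123. Folding the others back against it leaves at least 145 − 123 = 22.

22 ≤ DG ≤ 268 mi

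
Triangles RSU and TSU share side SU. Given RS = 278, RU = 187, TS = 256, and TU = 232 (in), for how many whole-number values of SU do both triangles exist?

From triangle RSU: 91 < SU < 465.
From triangle TSU: 24 < SU < 488.
Intersection: 91 < SU < 465, so integers 92 through 464: 373 values.

373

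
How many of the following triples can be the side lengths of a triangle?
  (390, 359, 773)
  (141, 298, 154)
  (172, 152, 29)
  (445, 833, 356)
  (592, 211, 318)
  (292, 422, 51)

(359,390,773): 359+390 ≤ 773 → not valid
(141,154,298): 141+154 ≤ 298 → not valid
(29,152,172): 29+152 > 172 → valid
(356,445,833): 356+445 ≤ 833 → not valid
(211,318,592): 211+318 ≤ 592 → not valid
(51,292,422): 51+292 ≤ 422 → not valid
1 of the 6 triples forms a triangle.

1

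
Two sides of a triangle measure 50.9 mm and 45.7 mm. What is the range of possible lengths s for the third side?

5.2 < s < 96.6

By the triangle inequality, s must be less than 50.9 + 45.7 = 96.6 and greater than |50.9 − 45.7| = 5.2.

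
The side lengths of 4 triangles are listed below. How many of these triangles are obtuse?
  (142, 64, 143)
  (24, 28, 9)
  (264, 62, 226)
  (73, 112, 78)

3

(142,64,143): 64²+142² = 24260 > 20449 = 143² → acute
(24,28,9): 9²+24² = 657 < 784 = 28² → obtuse
(264,62,226): 62²+226² = 54920 < 69696 = 264² → obtuse
(73,112,78): 73²+78² = 11413 < 12544 = 112² → obtuse
3 of the 4 are obtuse.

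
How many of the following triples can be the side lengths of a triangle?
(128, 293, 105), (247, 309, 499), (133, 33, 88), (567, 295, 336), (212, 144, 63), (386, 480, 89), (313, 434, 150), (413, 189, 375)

(105,128,293): 105+128 ≤ 293 → not valid
(247,309,499): 247+309 > 499 → valid
(33,88,133): 33+88 ≤ 133 → not valid
(295,336,567): 295+336 > 567 → valid
(63,144,212): 63+144 ≤ 212 → not valid
(89,386,480): 89+386 ≤ 480 → not valid
(150,313,434): 150+313 > 434 → valid
(189,375,413): 189+375 > 413 → valid
4 of the 8 triples form a triangle.

4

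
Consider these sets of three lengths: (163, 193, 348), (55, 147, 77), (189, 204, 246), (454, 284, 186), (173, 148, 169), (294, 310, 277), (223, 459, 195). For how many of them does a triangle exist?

(163,193,348): 163+193 > 348 → valid
(55,77,147): 55+77 ≤ 147 → not valid
(189,204,246): 189+204 > 246 → valid
(186,284,454): 186+284 > 454 → valid
(148,169,173): 148+169 > 173 → valid
(277,294,310): 277+294 > 310 → valid
(195,223,459): 195+223 ≤ 459 → not valid
5 of the 7 triples form a triangle.

5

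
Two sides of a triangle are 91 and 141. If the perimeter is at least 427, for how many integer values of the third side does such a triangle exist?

Triangle inequality: 50 < x < 232. Perimeter ≥ 427 gives x ≥ 427 − 91 − 141 = 195.
So 195 ≤ x < 232; integers 195 through 231: 37 values.

37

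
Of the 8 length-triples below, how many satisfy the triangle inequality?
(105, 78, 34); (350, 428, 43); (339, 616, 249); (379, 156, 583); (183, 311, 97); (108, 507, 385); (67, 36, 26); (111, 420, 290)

(34,78,105): 34+78 > 105 → valid
(43,350,428): 43+350 ≤ 428 → not valid
(249,339,616): 249+339 ≤ 616 → not valid
(156,379,583): 156+379 ≤ 583 → not valid
(97,183,311): 97+183 ≤ 311 → not valid
(108,385,507): 108+385 ≤ 507 → not valid
(26,36,67): 26+36 ≤ 67 → not valid
(111,290,420): 111+290 ≤ 420 → not valid
1 of the 8 triples forms a triangle.

1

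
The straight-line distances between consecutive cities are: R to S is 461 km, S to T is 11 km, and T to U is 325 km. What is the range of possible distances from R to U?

125 ≤ RU ≤ 797 km

The maximum is all hops collinear in one direction: 461 + 11 + 325 = 797.
The longest hop is 461; the others sum to 336. Folding the others back against it leaves at least 461 − 336 = 125.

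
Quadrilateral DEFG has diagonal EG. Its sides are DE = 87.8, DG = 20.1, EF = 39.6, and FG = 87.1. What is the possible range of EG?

From triangle DEG: |87.8 − 20.1| < EG < 87.8 + 20.1, i.e. 67.7 < EG < 107.9.
From triangle FEG: 47.5 < EG < 126.7.
Both must hold, so EG lies in the intersection.

67.7 < EG < 107.9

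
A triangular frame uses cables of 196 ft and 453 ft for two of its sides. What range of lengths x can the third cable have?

257 < x < 649 (ft)

By the triangle inequality, x must be less than 196 + 453 = 649 and greater than |196 − 453| = 257.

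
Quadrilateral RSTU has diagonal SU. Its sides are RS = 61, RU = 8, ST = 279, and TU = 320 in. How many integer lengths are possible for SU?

15

From triangle RSU: 53 < SU < 69.
From triangle TSU: 41 < SU < 599.
Intersection: 53 < SU < 69, so integers 54 through 68: 15 values.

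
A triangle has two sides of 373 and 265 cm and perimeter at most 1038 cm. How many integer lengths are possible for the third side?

Triangle inequality: 108 < x < 638. Perimeter ≤ 1038 gives x ≤ 1038 − 373 − 265 = 400.
So 108 < x ≤ 400; integers 109 through 400: 292 values.

292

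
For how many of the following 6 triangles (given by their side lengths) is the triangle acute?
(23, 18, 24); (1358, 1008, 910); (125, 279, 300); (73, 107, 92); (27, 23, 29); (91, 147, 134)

5

(23,18,24): 18²+23² = 853 > 576 = 24² → acute
(1358,1008,910): 910²+1008² = 1844164 = 1358² → right
(125,279,300): 125²+279² = 93466 > 90000 = 300² → acute
(73,107,92): 73²+92² = 13793 > 11449 = 107² → acute
(27,23,29): 23²+27² = 1258 > 841 = 29² → acute
(91,147,134): 91²+134² = 26237 > 21609 = 147² → acute
5 of the 6 are acute.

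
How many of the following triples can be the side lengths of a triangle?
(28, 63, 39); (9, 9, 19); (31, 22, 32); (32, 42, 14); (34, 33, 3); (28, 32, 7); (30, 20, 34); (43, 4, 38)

6

(28,39,63): 28+39 > 63 → valid
(9,9,19): 9+9 ≤ 19 → not valid
(22,31,32): 22+31 > 32 → valid
(14,32,42): 14+32 > 42 → valid
(3,33,34): 3+33 > 34 → valid
(7,28,32): 7+28 > 32 → valid
(20,30,34): 20+30 > 34 → valid
(4,38,43): 4+38 ≤ 43 → not valid
6 of the 8 triples form a triangle.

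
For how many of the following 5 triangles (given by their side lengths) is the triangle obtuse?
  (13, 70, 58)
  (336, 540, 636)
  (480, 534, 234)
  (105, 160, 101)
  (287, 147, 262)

2

(13,70,58): 13²+58² = 3533 < 4900 = 70² → obtuse
(336,540,636): 336²+540² = 404496 = 636² → right
(480,534,234): 234²+480² = 285156 = 534² → right
(105,160,101): 101²+105² = 21226 < 25600 = 160² → obtuse
(287,147,262): 147²+262² = 90253 > 82369 = 287² → acute
2 of the 5 are obtuse.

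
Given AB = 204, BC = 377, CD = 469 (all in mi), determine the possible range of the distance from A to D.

The maximum is all hops collinear in one direction: 204 + 377 + 469 = 1050.
The longest hop is 469; the others sum to 581. Since 469 ≤ 581, the path can fold back on itself completely, so the minimum distance is 0.

0 ≤ AD ≤ 1050 mi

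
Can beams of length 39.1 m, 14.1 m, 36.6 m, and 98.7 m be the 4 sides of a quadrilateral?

No

For a quadrilateral, each side must be shorter than the sum of the others.
Here the longest side is 98.7, but the remaining 3 sides sum to only 89.8.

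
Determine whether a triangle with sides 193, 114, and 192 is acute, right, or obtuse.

Compare the square of the longest side to the sum of squares of the other two: 114² + 192² = 49860 > 37249 = 193².

acute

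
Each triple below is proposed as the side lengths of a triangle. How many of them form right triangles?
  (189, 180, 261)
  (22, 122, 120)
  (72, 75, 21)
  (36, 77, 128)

(189,180,261): 180²+189² = 68121 = 261² → right
(22,122,120): 22²+120² = 14884 = 122² → right
(72,75,21): 21²+72² = 5625 = 75² → right
(36,77,128): 36+77 ≤ 128, not a triangle
3 of the 4 are right.

3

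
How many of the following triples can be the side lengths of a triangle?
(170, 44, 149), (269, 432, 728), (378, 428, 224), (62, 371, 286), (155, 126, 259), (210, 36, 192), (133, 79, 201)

(44,149,170): 44+149 > 170 → valid
(269,432,728): 269+432 ≤ 728 → not valid
(224,378,428): 224+378 > 428 → valid
(62,286,371): 62+286 ≤ 371 → not valid
(126,155,259): 126+155 > 259 → valid
(36,192,210): 36+192 > 210 → valid
(79,133,201): 79+133 > 201 → valid
5 of the 7 triples form a triangle.

5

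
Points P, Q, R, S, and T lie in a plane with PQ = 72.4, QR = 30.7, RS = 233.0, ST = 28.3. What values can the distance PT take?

101.6 ≤ PT ≤ 364.4

The maximum is all hops collinear in one direction: 72.4 + 30.7 + 233.0 + 28.3 = 364.4.
The longest hop is 233.0; the others sum to 131.4. Folding the others back against it leaves at least 233.0 − 131.4 = 101.6.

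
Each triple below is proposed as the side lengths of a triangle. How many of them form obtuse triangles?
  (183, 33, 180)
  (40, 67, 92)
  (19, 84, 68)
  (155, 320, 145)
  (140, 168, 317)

2

(183,33,180): 33²+180² = 33489 = 183² → right
(40,67,92): 40²+67² = 6089 < 8464 = 92² → obtuse
(19,84,68): 19²+68² = 4985 < 7056 = 84² → obtuse
(155,320,145): 145+155 ≤ 320, not a triangle
(140,168,317): 140+168 ≤ 317, not a triangle
2 of the 5 are obtuse.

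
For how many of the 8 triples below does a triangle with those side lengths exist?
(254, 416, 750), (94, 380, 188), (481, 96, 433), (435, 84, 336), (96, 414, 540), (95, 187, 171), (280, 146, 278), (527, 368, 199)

(254,416,750): 254+416 ≤ 750 → not valid
(94,188,380): 94+188 ≤ 380 → not valid
(96,433,481): 96+433 > 481 → valid
(84,336,435): 84+336 ≤ 435 → not valid
(96,414,540): 96+414 ≤ 540 → not valid
(95,171,187): 95+171 > 187 → valid
(146,278,280): 146+278 > 280 → valid
(199,368,527): 199+368 > 527 → valid
4 of the 8 triples form a triangle.

4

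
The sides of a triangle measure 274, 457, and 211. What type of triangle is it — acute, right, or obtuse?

obtuse

Compare the square of the longest side to the sum of squares of the other two: 211² + 274² = 119597 < 208849 = 457².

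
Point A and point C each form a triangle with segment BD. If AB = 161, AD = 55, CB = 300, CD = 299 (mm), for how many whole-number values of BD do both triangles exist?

From triangle ABD: 106 < BD < 216.
From triangle CBD: 1 < BD < 599.
Intersection: 106 < BD < 216, so integers 107 through 215: 109 values.

109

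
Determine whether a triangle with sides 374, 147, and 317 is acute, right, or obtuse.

Compare the square of the longest side to the sum of squares of the other two: 147² + 317² = 122098 < 139876 = 374².

obtuse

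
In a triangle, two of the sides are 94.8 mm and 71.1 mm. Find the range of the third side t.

By the triangle inequality, t must be less than 94.8 + 71.1 = 165.9 and greater than |94.8 − 71.1| = 23.7.

23.7 < t < 165.9 (mm)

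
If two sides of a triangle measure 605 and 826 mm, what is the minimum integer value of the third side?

222

The third side must be strictly greater than |605 − 826| = 221.
The smallest integer above 221 is 222.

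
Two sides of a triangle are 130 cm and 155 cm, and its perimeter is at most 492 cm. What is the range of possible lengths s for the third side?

Triangle inequality alone gives 25 < s < 285.
The perimeter condition gives s ≤ 492 − 130 − 155 = 207.
Intersecting the two: 25 < s ≤ 207.

25 < s ≤ 207 cm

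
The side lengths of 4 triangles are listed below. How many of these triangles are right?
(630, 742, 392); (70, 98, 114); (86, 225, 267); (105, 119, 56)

2

(630,742,392): 392²+630² = 550564 = 742² → right
(70,98,114): 70²+98² = 14504 > 12996 = 114² → acute
(86,225,267): 86²+225² = 58021 < 71289 = 267² → obtuse
(105,119,56): 56²+105² = 14161 = 119² → right
2 of the 4 are right.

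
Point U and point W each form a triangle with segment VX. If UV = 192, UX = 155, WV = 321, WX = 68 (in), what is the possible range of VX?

From triangle UVX: |192 − 155| < VX < 192 + 155, i.e. 37 < VX < 347.
From triangle WVX: 253 < VX < 389.
Both must hold, so VX lies in the intersection.

253 < VX < 347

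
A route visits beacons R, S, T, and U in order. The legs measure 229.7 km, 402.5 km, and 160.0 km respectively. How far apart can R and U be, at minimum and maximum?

The maximum is all hops collinear in one direction: 229.7 + 402.5 + 160.0 = 792.2.
The longest hop is 402.5; the others sum to 389.7. Folding the others back against it leaves at least 402.5 − 389.7 = 12.8.

12.8 ≤ RU ≤ 792.2 km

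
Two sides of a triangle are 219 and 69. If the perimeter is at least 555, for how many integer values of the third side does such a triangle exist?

Triangle inequality: 150 < x < 288. Perimeter ≥ 555 gives x ≥ 555 − 219 − 69 = 267.
So 267 ≤ x < 288; integers 267 through 287: 21 values.

21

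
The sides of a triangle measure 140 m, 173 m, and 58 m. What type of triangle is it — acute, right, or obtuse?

obtuse

Compare the square of the longest side to the sum of squares of the other two: 58² + 140² = 22964 < 29929 = 173².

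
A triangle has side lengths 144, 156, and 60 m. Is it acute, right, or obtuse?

Compare the square of the longest side to the sum of squares of the other two: 60² + 144² = 24336 = 156².

right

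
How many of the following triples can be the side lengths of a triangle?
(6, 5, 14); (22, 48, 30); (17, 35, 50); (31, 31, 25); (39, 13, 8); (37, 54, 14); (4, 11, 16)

3

(5,6,14): 5+6 ≤ 14 → not valid
(22,30,48): 22+30 > 48 → valid
(17,35,50): 17+35 > 50 → valid
(25,31,31): 25+31 > 31 → valid
(8,13,39): 8+13 ≤ 39 → not valid
(14,37,54): 14+37 ≤ 54 → not valid
(4,11,16): 4+11 ≤ 16 → not valid
3 of the 7 triples form a triangle.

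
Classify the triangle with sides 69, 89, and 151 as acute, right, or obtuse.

obtuse

Compare the square of the longest side to the sum of squares of the other two: 69² + 89² = 12682 < 22801 = 151².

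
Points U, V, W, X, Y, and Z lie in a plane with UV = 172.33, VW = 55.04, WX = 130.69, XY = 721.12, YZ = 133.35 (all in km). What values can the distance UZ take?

The maximum is all hops collinear in one direction: 172.33 + 55.04 + 130.69 + 721.12 + 133.35 = 1212.53.
The longest hop is 721.12; the others sum to 491.41. Folding the others back against it leaves at least 721.12 − 491.41 = 229.71.

229.71 ≤ UZ ≤ 1212.53 km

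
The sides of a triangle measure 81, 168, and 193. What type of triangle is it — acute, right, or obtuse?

Compare the square of the longest side to the sum of squares of the other two: 81² + 168² = 34785 < 37249 = 193².

obtuse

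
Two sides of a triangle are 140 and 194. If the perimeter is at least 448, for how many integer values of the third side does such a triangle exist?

Triangle inequality: 54 < x < 334. Perimeter ≥ 448 gives x ≥ 448 − 140 − 194 = 114.
So 114 ≤ x < 334; integers 114 through 333: 220 values.

220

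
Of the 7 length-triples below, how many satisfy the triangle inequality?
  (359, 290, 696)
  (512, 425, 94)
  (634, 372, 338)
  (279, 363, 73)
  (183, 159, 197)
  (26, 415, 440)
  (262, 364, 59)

4

(290,359,696): 290+359 ≤ 696 → not valid
(94,425,512): 94+425 > 512 → valid
(338,372,634): 338+372 > 634 → valid
(73,279,363): 73+279 ≤ 363 → not valid
(159,183,197): 159+183 > 197 → valid
(26,415,440): 26+415 > 440 → valid
(59,262,364): 59+262 ≤ 364 → not valid
4 of the 7 triples form a triangle.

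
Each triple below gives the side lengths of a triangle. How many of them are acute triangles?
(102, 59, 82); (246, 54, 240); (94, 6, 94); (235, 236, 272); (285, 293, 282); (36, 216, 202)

3

(102,59,82): 59²+82² = 10205 < 10404 = 102² → obtuse
(246,54,240): 54²+240² = 60516 = 246² → right
(94,6,94): 6²+94² = 8872 > 8836 = 94² → acute
(235,236,272): 235²+236² = 110921 > 73984 = 272² → acute
(285,293,282): 282²+285² = 160749 > 85849 = 293² → acute
(36,216,202): 36²+202² = 42100 < 46656 = 216² → obtuse
3 of the 6 are acute.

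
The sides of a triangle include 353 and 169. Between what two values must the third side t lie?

By the triangle inequality, t must be less than 353 + 169 = 522 and greater than |353 − 169| = 184.

184 < t < 522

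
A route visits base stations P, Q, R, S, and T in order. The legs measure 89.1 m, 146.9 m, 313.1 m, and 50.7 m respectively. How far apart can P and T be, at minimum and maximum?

The maximum is all hops collinear in one direction: 89.1 + 146.9 + 313.1 + 50.7 = 599.8.
The longest hop is 313.1; the others sum to 286.7. Folding the others back against it leaves at least 313.1 − 286.7 = 26.4.

26.4 ≤ PT ≤ 599.8 m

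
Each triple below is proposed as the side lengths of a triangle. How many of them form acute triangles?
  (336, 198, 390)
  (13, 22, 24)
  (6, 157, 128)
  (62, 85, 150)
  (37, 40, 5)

1

(336,198,390): 198²+336² = 152100 = 390² → right
(13,22,24): 13²+22² = 653 > 576 = 24² → acute
(6,157,128): 6+128 ≤ 157, not a triangle
(62,85,150): 62+85 ≤ 150, not a triangle
(37,40,5): 5²+37² = 1394 < 1600 = 40² → obtuse
1 of the 5 is acute.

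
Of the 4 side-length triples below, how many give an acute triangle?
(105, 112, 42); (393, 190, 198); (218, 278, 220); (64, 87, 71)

(105,112,42): 42²+105² = 12789 > 12544 = 112² → acute
(393,190,198): 190+198 ≤ 393, not a triangle
(218,278,220): 218²+220² = 95924 > 77284 = 278² → acute
(64,87,71): 64²+71² = 9137 > 7569 = 87² → acute
3 of the 4 are acute.

3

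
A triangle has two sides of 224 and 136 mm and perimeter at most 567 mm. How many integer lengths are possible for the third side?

119

Triangle inequality: 88 < x < 360. Perimeter ≤ 567 gives x ≤ 567 − 224 − 136 = 207.
So 88 < x ≤ 207; integers 89 through 207: 119 values.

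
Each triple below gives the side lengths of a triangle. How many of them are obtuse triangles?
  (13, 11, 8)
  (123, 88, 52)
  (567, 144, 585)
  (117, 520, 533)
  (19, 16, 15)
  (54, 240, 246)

1

(13,11,8): 8²+11² = 185 > 169 = 13² → acute
(123,88,52): 52²+88² = 10448 < 15129 = 123² → obtuse
(567,144,585): 144²+567² = 342225 = 585² → right
(117,520,533): 117²+520² = 284089 = 533² → right
(19,16,15): 15²+16² = 481 > 361 = 19² → acute
(54,240,246): 54²+240² = 60516 = 246² → right
1 of the 6 is obtuse.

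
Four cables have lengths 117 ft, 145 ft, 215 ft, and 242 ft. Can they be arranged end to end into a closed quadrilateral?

Yes

A quadrilateral exists iff every side is shorter than the sum of the others — equivalently, the longest side is less than the sum of the rest.
Longest side 242 < 477 (sum of the remaining 3), so yes.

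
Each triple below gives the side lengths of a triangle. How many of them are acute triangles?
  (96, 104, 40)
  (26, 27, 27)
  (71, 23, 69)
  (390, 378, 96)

2

(96,104,40): 40²+96² = 10816 = 104² → right
(26,27,27): 26²+27² = 1405 > 729 = 27² → acute
(71,23,69): 23²+69² = 5290 > 5041 = 71² → acute
(390,378,96): 96²+378² = 152100 = 390² → right
2 of the 4 are acute.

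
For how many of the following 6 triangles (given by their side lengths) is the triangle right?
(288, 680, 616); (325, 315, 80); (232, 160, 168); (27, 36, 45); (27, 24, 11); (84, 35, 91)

5

(288,680,616): 288²+616² = 462400 = 680² → right
(325,315,80): 80²+315² = 105625 = 325² → right
(232,160,168): 160²+168² = 53824 = 232² → right
(27,36,45): 27²+36² = 2025 = 45² → right
(27,24,11): 11²+24² = 697 < 729 = 27² → obtuse
(84,35,91): 35²+84² = 8281 = 91² → right
5 of the 6 are right.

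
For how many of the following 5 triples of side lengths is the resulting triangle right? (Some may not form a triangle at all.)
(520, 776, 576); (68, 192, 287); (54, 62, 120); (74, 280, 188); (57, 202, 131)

(520,776,576): 520²+576² = 602176 = 776² → right
(68,192,287): 68+192 ≤ 287, not a triangle
(54,62,120): 54+62 ≤ 120, not a triangle
(74,280,188): 74+188 ≤ 280, not a triangle
(57,202,131): 57+131 ≤ 202, not a triangle
1 of the 5 is right.

1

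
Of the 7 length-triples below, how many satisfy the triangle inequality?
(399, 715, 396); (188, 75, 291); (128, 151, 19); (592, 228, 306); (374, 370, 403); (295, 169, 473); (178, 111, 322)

(396,399,715): 396+399 > 715 → valid
(75,188,291): 75+188 ≤ 291 → not valid
(19,128,151): 19+128 ≤ 151 → not valid
(228,306,592): 228+306 ≤ 592 → not valid
(370,374,403): 370+374 > 403 → valid
(169,295,473): 169+295 ≤ 473 → not valid
(111,178,322): 111+178 ≤ 322 → not valid
2 of the 7 triples form a triangle.

2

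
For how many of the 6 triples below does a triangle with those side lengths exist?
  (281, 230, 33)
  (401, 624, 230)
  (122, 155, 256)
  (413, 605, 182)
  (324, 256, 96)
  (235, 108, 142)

(33,230,281): 33+230 ≤ 281 → not valid
(230,401,624): 230+401 > 624 → valid
(122,155,256): 122+155 > 256 → valid
(182,413,605): 182+413 ≤ 605 → not valid
(96,256,324): 96+256 > 324 → valid
(108,142,235): 108+142 > 235 → valid
4 of the 6 triples form a triangle.

4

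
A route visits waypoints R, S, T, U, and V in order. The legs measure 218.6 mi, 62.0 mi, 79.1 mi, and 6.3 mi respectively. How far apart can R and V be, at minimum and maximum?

The maximum is all hops collinear in one direction: 218.6 + 62.0 + 79.1 + 6.3 = 366.0.
The longest hop is 218.6; the others sum to 147.4. Folding the others back against it leaves at least 218.6 − 147.4 = 71.2.

71.2 ≤ RV ≤ 366.0 mi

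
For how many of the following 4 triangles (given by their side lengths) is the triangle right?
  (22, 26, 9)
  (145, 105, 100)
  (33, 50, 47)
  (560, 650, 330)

2

(22,26,9): 9²+22² = 565 < 676 = 26² → obtuse
(145,105,100): 100²+105² = 21025 = 145² → right
(33,50,47): 33²+47² = 3298 > 2500 = 50² → acute
(560,650,330): 330²+560² = 422500 = 650² → right
2 of the 4 are right.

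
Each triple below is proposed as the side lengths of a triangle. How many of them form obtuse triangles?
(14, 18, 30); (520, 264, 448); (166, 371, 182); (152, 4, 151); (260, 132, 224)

(14,18,30): 14²+18² = 520 < 900 = 30² → obtuse
(520,264,448): 264²+448² = 270400 = 520² → right
(166,371,182): 166+182 ≤ 371, not a triangle
(152,4,151): 4²+151² = 22817 < 23104 = 152² → obtuse
(260,132,224): 132²+224² = 67600 = 260² → right
2 of the 5 are obtuse.

2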